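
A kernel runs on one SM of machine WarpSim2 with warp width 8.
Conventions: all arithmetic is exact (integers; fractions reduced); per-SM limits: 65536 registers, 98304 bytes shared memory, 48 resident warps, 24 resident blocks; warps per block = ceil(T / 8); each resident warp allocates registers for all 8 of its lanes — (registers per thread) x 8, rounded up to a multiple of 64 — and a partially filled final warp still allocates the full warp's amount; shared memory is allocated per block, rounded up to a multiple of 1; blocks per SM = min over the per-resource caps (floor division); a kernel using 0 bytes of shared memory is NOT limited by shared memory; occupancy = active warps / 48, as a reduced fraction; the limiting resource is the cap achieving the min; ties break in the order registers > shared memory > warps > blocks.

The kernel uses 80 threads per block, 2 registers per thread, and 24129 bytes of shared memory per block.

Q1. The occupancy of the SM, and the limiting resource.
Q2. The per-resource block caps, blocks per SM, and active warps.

Answer: occupancy 5/6, limited by shared memory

registers: 102 blocks
shared memory: 4 blocks
warps: 4 blocks
blocks: 24 blocks

Answer: 4 blocks, 40 active warps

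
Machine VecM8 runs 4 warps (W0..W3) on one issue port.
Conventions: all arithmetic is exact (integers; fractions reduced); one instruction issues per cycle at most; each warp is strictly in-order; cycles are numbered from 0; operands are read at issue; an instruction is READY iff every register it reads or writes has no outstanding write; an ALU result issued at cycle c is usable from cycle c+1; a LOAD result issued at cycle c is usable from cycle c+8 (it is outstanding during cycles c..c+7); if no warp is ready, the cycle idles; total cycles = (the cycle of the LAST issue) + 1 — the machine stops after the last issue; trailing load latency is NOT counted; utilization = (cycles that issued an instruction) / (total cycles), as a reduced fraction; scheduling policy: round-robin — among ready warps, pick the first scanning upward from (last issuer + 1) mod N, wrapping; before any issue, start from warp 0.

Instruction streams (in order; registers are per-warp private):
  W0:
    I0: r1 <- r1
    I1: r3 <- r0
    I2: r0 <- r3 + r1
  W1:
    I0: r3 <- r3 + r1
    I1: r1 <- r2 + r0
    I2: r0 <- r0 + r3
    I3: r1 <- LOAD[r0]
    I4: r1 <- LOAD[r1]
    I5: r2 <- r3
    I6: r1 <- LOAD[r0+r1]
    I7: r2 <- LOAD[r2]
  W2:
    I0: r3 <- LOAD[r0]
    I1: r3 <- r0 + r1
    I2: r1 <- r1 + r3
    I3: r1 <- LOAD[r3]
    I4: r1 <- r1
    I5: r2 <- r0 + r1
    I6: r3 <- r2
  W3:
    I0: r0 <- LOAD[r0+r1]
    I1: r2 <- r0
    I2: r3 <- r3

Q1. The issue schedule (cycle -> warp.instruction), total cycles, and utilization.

cycle 0: W0.I0
cycle 1: W1.I0
cycle 2: W2.I0
cycle 3: W3.I0
cycle 4: W0.I1
cycle 5: W1.I1
cycle 6: W0.I2
cycle 7: W1.I2
cycle 8: W1.I3
cycle 9: idle
cycle 10: W2.I1
cycle 11: W3.I1
cycle 12: W2.I2
cycle 13: W3.I2
cycle 14: W2.I3
cycle 15: idle
cycle 16: W1.I4
cycle 17: W1.I5
cycle 18: idle
cycle 19: idle
cycle 20: idle
cycle 21: idle
cycle 22: W2.I4
cycle 23: W2.I5
cycle 24: W1.I6
cycle 25: W2.I6
cycle 26: W1.I7

Answer: 27 cycles, utilization 7/9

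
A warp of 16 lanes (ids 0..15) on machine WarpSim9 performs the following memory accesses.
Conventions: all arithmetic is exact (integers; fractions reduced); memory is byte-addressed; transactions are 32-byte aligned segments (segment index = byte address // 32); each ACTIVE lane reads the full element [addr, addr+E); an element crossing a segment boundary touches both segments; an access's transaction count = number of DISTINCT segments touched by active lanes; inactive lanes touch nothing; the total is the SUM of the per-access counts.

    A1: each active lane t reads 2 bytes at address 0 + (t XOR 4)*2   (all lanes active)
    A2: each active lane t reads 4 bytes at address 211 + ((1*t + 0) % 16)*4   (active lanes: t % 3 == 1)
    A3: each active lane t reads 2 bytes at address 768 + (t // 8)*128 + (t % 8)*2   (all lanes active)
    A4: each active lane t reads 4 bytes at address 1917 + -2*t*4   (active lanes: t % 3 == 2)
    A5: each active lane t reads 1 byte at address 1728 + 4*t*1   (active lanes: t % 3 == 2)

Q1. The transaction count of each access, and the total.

A1: 1 transaction
A2: 3 transactions
A3: 2 transactions
A4: 4 transactions
A5: 2 transactions

Answer: 1,3,2,4,2; total 12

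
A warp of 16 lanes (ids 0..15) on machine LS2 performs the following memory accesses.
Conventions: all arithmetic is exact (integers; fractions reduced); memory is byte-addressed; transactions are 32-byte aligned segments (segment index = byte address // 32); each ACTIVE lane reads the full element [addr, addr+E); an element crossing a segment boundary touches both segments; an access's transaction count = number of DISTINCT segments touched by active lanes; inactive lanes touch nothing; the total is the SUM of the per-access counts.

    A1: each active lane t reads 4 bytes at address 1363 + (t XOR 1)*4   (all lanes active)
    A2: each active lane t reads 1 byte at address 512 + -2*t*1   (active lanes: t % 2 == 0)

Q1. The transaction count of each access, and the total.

A1: 3 transactions
A2: 2 transactions

Answer: 3,2; total 5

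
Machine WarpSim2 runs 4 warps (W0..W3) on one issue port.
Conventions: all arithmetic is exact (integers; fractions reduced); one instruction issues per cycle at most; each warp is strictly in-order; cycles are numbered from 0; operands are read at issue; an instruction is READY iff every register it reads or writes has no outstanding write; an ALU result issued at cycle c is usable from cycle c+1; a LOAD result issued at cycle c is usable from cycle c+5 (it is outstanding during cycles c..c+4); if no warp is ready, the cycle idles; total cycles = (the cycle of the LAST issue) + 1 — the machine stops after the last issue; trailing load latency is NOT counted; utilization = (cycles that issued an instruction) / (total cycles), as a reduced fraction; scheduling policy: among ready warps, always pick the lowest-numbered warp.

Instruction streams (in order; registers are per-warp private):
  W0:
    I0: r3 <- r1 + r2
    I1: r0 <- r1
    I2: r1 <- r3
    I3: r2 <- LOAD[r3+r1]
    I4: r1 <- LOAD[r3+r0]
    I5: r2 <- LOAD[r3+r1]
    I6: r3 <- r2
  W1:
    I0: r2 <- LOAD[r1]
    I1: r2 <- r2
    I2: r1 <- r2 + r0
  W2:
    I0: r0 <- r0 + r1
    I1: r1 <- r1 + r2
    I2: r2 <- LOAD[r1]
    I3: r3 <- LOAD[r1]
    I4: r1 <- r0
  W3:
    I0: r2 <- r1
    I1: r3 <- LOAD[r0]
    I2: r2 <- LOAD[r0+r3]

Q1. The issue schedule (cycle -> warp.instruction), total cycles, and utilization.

cycle 0: W0.I0
cycle 1: W0.I1
cycle 2: W0.I2
cycle 3: W0.I3
cycle 4: W0.I4
cycle 5: W1.I0
cycle 6: W2.I0
cycle 7: W2.I1
cycle 8: W2.I2
cycle 9: W0.I5
cycle 10: W1.I1
cycle 11: W1.I2
cycle 12: W2.I3
cycle 13: W2.I4
cycle 14: W0.I6
cycle 15: W3.I0
cycle 16: W3.I1
cycle 17: idle
cycle 18: idle
cycle 19: idle
cycle 20: idle
cycle 21: W3.I2

Answer: 22 cycles, utilization 9/11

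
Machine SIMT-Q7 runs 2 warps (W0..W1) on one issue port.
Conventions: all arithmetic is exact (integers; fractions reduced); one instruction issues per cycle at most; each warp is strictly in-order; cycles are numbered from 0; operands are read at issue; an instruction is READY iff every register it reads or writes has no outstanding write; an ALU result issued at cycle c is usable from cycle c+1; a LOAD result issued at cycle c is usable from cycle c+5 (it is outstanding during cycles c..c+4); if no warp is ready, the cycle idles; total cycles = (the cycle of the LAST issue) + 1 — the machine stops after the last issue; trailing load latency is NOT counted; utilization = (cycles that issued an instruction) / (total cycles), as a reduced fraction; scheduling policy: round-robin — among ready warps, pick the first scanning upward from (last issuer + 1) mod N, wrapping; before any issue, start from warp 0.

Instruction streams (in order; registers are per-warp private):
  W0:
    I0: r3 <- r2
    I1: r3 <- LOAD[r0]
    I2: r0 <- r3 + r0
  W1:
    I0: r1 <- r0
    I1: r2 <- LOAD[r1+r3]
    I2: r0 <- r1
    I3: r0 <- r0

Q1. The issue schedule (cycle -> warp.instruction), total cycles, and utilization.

cycle 0: W0.I0
cycle 1: W1.I0
cycle 2: W0.I1
cycle 3: W1.I1
cycle 4: W1.I2
cycle 5: W1.I3
cycle 6: idle
cycle 7: W0.I2

Answer: 8 cycles, utilization 7/8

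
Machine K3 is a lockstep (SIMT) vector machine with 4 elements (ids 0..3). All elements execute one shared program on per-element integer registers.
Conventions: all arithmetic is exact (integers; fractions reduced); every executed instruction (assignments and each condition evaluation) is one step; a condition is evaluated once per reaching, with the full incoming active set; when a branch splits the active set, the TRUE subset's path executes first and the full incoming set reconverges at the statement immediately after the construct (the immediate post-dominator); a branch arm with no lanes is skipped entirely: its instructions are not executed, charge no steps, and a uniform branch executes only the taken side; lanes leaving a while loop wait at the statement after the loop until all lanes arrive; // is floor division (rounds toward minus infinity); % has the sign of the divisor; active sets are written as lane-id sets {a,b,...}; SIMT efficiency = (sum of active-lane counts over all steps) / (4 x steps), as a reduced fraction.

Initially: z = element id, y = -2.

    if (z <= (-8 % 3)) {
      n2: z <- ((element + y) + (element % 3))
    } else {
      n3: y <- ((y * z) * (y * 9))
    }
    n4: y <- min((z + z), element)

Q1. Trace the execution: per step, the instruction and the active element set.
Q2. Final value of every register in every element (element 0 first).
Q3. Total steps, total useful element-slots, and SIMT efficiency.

step 0: eval (z <= (-8 % 3))         {0,1,2,3}
step 1: z <- ((element + y) + (element % 3)) {0,1}
step 2: y <- ((y * z) * (y * 9))     {2,3}
step 3: y <- min((z + z), element)   {0,1,2,3}

Answer: 4 steps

z: -2,0,2,3
y: -4,0,2,3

steps = 4; useful = 12; efficiency = 12/16 = 3/4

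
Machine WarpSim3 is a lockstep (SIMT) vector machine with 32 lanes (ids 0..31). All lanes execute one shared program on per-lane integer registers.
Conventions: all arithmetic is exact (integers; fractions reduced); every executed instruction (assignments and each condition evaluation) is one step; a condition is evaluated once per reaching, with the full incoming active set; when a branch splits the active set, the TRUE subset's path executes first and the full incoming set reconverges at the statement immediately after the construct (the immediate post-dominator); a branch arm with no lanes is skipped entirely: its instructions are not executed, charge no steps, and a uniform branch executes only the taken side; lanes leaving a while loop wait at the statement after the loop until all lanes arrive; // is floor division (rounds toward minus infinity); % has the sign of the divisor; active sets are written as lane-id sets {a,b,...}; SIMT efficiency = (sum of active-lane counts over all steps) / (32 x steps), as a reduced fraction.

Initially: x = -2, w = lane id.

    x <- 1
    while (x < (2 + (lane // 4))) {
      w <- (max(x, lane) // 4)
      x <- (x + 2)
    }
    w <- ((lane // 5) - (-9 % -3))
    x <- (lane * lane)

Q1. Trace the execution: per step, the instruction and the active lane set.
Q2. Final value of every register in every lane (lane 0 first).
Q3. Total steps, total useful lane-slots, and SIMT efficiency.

step 0: x <- 1                       {0,1,2,3,4,5,6,7,8,9,10,11,12,13,14,15,16,17,18,19,20,21,22,23,24,25,26,27,28,29,30,31}
step 1: eval (x < (2 + (lane // 4))) {0,1,2,3,4,5,6,7,8,9,10,11,12,13,14,15,16,17,18,19,20,21,22,23,24,25,26,27,28,29,30,31}
step 2: w <- (max(x, lane) // 4)     {0,1,2,3,4,5,6,7,8,9,10,11,12,13,14,15,16,17,18,19,20,21,22,23,24,25,26,27,28,29,30,31}
step 3: x <- (x + 2)                 {0,1,2,3,4,5,6,7,8,9,10,11,12,13,14,15,16,17,18,19,20,21,22,23,24,25,26,27,28,29,30,31}
step 4: eval (x < (2 + (lane // 4))) {0,1,2,3,4,5,6,7,8,9,10,11,12,13,14,15,16,17,18,19,20,21,22,23,24,25,26,27,28,29,30,31}
step 5: w <- (max(x, lane) // 4)     {8,9,10,11,12,13,14,15,16,17,18,19,20,21,22,23,24,25,26,27,28,29,30,31}
step 6: x <- (x + 2)                 {8,9,10,11,12,13,14,15,16,17,18,19,20,21,22,23,24,25,26,27,28,29,30,31}
step 7: eval (x < (2 + (lane // 4))) {8,9,10,11,12,13,14,15,16,17,18,19,20,21,22,23,24,25,26,27,28,29,30,31}
step 8: w <- (max(x, lane) // 4)     {16,17,18,19,20,21,22,23,24,25,26,27,28,29,30,31}
step 9: x <- (x + 2)                 {16,17,18,19,20,21,22,23,24,25,26,27,28,29,30,31}
step 10: eval (x < (2 + (lane // 4))) {16,17,18,19,20,21,22,23,24,25,26,27,28,29,30,31}
step 11: w <- (max(x, lane) // 4)     {24,25,26,27,28,29,30,31}
step 12: x <- (x + 2)                 {24,25,26,27,28,29,30,31}
step 13: eval (x < (2 + (lane // 4))) {24,25,26,27,28,29,30,31}
step 14: w <- ((lane // 5) - (-9 % -3)) {0,1,2,3,4,5,6,7,8,9,10,11,12,13,14,15,16,17,18,19,20,21,22,23,24,25,26,27,28,29,30,31}
step 15: x <- (lane * lane)           {0,1,2,3,4,5,6,7,8,9,10,11,12,13,14,15,16,17,18,19,20,21,22,23,24,25,26,27,28,29,30,31}

Answer: 16 steps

x: 0,1,4,9,16,25,36,49,64,81,100,121,144,169,196,225,256,289,324,361,400,441,484,529,576,625,676,729,784,841,900,961
w: 0,0,0,0,0,1,1,1,1,1,2,2,2,2,2,3,3,3,3,3,4,4,4,4,4,5,5,5,5,5,6,6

steps = 16; useful = 368; efficiency = 368/512 = 23/32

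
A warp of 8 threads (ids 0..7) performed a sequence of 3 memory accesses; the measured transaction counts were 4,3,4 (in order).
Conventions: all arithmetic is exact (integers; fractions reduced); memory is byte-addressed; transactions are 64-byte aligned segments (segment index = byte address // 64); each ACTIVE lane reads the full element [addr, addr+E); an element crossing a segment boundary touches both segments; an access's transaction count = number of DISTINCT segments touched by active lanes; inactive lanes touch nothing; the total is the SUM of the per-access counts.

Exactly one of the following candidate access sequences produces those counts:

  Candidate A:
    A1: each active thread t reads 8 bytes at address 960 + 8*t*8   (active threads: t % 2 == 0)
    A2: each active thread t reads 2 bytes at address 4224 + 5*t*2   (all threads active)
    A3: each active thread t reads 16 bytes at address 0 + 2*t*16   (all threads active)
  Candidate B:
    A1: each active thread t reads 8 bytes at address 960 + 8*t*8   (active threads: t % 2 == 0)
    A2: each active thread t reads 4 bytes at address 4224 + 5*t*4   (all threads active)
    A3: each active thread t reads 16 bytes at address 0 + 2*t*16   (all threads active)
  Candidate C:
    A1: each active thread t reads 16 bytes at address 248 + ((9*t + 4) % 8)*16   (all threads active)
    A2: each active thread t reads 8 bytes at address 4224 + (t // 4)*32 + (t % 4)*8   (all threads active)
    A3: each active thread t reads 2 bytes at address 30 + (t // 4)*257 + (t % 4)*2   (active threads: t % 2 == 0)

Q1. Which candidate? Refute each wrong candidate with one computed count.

A: A2 gives 2 transactions, not 3
C: A1 gives 3 transactions, not 4
B: all counts match (4,3,4)

Answer: B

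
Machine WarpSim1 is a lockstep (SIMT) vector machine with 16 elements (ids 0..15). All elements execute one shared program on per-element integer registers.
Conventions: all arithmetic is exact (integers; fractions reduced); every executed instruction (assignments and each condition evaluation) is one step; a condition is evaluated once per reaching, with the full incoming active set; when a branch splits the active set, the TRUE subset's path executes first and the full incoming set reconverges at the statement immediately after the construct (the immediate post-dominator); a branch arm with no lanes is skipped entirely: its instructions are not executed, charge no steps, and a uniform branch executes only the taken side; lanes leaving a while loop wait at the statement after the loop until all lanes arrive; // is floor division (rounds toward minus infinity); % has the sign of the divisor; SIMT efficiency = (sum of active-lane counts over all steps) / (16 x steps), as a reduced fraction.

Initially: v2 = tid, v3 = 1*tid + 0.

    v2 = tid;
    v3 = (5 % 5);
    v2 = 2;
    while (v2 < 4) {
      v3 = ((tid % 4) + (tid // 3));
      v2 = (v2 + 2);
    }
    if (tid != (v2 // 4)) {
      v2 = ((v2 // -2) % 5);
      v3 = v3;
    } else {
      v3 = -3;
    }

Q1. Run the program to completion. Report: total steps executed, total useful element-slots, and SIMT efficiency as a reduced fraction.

Answer: 11 steps, 159 useful, 159/176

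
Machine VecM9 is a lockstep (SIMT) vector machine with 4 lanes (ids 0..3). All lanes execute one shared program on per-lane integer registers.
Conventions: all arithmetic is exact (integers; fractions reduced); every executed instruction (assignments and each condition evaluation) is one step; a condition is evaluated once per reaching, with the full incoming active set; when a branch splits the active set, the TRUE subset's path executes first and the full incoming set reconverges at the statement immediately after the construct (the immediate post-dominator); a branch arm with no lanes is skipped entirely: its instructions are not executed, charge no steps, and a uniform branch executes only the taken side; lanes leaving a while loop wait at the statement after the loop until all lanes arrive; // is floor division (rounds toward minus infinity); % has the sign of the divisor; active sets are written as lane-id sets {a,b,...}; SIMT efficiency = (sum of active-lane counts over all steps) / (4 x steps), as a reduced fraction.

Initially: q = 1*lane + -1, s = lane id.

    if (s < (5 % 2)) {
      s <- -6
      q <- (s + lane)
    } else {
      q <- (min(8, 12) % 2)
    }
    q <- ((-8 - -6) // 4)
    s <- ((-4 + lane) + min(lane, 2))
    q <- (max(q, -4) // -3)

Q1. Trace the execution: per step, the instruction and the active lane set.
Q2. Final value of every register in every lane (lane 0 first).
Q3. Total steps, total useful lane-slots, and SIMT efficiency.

step 0: eval (s < (5 % 2))           {0,1,2,3}
step 1: s <- -6                      {0}
step 2: q <- (s + lane)              {0}
step 3: q <- (min(8, 12) % 2)        {1,2,3}
step 4: q <- ((-8 - -6) // 4)        {0,1,2,3}
step 5: s <- ((-4 + lane) + min(lane, 2)) {0,1,2,3}
step 6: q <- (max(q, -4) // -3)      {0,1,2,3}

Answer: 7 steps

q: 0,0,0,0
s: -4,-2,0,1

steps = 7; useful = 21; efficiency = 21/28 = 3/4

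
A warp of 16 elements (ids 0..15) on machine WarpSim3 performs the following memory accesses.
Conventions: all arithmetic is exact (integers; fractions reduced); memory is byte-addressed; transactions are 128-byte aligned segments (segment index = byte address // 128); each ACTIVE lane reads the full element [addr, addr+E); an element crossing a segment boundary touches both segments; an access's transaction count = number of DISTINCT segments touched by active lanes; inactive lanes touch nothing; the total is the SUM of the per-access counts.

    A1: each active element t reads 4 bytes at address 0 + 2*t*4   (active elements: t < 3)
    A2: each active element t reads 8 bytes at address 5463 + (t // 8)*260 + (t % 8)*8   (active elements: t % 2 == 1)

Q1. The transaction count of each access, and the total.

A1: 1 transaction
A2: 4 transactions

Answer: 1,4; total 5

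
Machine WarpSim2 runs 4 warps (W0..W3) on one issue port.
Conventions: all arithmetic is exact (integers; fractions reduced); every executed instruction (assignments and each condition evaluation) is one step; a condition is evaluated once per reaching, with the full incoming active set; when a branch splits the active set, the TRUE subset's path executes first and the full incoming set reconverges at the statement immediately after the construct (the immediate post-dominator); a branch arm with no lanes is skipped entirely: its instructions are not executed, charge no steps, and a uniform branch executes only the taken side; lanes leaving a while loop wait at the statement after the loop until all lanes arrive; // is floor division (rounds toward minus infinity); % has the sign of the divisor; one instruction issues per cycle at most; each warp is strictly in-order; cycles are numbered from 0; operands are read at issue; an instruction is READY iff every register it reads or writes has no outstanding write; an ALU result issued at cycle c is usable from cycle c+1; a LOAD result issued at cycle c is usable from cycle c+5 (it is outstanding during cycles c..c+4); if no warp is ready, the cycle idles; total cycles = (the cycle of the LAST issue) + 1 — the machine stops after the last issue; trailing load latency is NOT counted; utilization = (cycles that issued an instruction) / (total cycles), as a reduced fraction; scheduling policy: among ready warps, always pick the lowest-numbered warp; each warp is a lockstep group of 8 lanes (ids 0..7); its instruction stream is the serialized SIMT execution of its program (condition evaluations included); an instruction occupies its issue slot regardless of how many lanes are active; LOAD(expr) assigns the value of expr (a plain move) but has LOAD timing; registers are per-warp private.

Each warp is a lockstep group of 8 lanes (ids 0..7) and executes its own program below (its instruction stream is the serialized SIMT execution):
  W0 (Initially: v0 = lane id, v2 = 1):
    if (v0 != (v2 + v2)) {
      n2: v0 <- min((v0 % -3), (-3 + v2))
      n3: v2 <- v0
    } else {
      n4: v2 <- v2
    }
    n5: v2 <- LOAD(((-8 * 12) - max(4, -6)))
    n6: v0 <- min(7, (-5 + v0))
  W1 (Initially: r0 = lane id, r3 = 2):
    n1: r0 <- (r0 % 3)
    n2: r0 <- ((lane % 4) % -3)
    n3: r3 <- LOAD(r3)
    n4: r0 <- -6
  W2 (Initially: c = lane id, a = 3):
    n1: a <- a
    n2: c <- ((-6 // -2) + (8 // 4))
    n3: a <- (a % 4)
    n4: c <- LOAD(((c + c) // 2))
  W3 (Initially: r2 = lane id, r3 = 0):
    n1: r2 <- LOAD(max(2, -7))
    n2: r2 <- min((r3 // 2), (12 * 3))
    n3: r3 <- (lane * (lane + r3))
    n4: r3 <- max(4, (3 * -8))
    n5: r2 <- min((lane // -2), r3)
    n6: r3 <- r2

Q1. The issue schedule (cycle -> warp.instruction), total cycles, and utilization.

cycle 0: W0.I0
cycle 1: W0.I1
cycle 2: W0.I2
cycle 3: W0.I3
cycle 4: W0.I4
cycle 5: W0.I5
cycle 6: W1.I0
cycle 7: W1.I1
cycle 8: W1.I2
cycle 9: W1.I3
cycle 10: W2.I0
cycle 11: W2.I1
cycle 12: W2.I2
cycle 13: W2.I3
cycle 14: W3.I0
cycle 15: idle
cycle 16: idle
cycle 17: idle
cycle 18: idle
cycle 19: W3.I1
cycle 20: W3.I2
cycle 21: W3.I3
cycle 22: W3.I4
cycle 23: W3.I5

Answer: 24 cycles, utilization 5/6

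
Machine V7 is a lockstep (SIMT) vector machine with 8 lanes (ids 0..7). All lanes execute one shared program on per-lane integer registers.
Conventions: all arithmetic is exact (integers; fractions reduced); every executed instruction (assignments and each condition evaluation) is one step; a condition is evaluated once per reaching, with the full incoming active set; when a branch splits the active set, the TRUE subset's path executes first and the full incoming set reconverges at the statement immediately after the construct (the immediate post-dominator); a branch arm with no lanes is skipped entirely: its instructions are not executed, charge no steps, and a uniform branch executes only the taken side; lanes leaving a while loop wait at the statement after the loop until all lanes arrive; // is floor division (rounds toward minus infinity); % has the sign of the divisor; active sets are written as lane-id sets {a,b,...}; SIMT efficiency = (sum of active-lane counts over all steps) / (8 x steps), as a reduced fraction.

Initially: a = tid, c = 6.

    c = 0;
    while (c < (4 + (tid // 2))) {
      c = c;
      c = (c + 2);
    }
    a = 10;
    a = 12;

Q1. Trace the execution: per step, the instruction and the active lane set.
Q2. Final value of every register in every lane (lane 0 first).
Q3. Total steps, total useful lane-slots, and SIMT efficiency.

step 0: c <- 0                       {0,1,2,3,4,5,6,7}
step 1: eval (c < (4 + (tid // 2)))  {0,1,2,3,4,5,6,7}
step 2: c <- c                       {0,1,2,3,4,5,6,7}
step 3: c <- (c + 2)                 {0,1,2,3,4,5,6,7}
step 4: eval (c < (4 + (tid // 2)))  {0,1,2,3,4,5,6,7}
step 5: c <- c                       {0,1,2,3,4,5,6,7}
step 6: c <- (c + 2)                 {0,1,2,3,4,5,6,7}
step 7: eval (c < (4 + (tid // 2)))  {0,1,2,3,4,5,6,7}
step 8: c <- c                       {2,3,4,5,6,7}
step 9: c <- (c + 2)                 {2,3,4,5,6,7}
step 10: eval (c < (4 + (tid // 2)))  {2,3,4,5,6,7}
step 11: c <- c                       {6,7}
step 12: c <- (c + 2)                 {6,7}
step 13: eval (c < (4 + (tid // 2)))  {6,7}
step 14: a <- 10                      {0,1,2,3,4,5,6,7}
step 15: a <- 12                      {0,1,2,3,4,5,6,7}

Answer: 16 steps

a: 12,12,12,12,12,12,12,12
c: 4,4,6,6,6,6,8,8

steps = 16; useful = 104; efficiency = 104/128 = 13/16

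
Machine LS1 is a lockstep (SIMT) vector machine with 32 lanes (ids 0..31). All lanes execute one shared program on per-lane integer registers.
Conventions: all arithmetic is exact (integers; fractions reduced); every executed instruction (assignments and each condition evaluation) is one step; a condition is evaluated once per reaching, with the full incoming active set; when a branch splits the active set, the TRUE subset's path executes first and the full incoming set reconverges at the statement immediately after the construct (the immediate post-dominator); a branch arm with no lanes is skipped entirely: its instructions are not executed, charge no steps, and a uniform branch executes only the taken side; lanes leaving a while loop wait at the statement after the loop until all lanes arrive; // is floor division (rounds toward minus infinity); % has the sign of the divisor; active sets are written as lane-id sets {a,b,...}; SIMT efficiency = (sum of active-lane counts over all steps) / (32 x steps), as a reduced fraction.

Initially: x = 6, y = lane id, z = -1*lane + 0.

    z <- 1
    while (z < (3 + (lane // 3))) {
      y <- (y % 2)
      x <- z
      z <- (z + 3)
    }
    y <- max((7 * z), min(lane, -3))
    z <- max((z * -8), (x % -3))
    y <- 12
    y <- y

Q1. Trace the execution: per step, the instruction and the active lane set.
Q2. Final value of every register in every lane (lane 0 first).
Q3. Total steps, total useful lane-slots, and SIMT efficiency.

step 0: z <- 1                       {0,1,2,3,4,5,6,7,8,9,10,11,12,13,14,15,16,17,18,19,20,21,22,23,24,25,26,27,28,29,30,31}
step 1: eval (z < (3 + (lane // 3))) {0,1,2,3,4,5,6,7,8,9,10,11,12,13,14,15,16,17,18,19,20,21,22,23,24,25,26,27,28,29,30,31}
step 2: y <- (y % 2)                 {0,1,2,3,4,5,6,7,8,9,10,11,12,13,14,15,16,17,18,19,20,21,22,23,24,25,26,27,28,29,30,31}
step 3: x <- z                       {0,1,2,3,4,5,6,7,8,9,10,11,12,13,14,15,16,17,18,19,20,21,22,23,24,25,26,27,28,29,30,31}
step 4: z <- (z + 3)                 {0,1,2,3,4,5,6,7,8,9,10,11,12,13,14,15,16,17,18,19,20,21,22,23,24,25,26,27,28,29,30,31}
step 5: eval (z < (3 + (lane // 3))) {0,1,2,3,4,5,6,7,8,9,10,11,12,13,14,15,16,17,18,19,20,21,22,23,24,25,26,27,28,29,30,31}
step 6: y <- (y % 2)                 {6,7,8,9,10,11,12,13,14,15,16,17,18,19,20,21,22,23,24,25,26,27,28,29,30,31}
step 7: x <- z                       {6,7,8,9,10,11,12,13,14,15,16,17,18,19,20,21,22,23,24,25,26,27,28,29,30,31}
step 8: z <- (z + 3)                 {6,7,8,9,10,11,12,13,14,15,16,17,18,19,20,21,22,23,24,25,26,27,28,29,30,31}
step 9: eval (z < (3 + (lane // 3))) {6,7,8,9,10,11,12,13,14,15,16,17,18,19,20,21,22,23,24,25,26,27,28,29,30,31}
step 10: y <- (y % 2)                 {15,16,17,18,19,20,21,22,23,24,25,26,27,28,29,30,31}
step 11: x <- z                       {15,16,17,18,19,20,21,22,23,24,25,26,27,28,29,30,31}
step 12: z <- (z + 3)                 {15,16,17,18,19,20,21,22,23,24,25,26,27,28,29,30,31}
step 13: eval (z < (3 + (lane // 3))) {15,16,17,18,19,20,21,22,23,24,25,26,27,28,29,30,31}
step 14: y <- (y % 2)                 {24,25,26,27,28,29,30,31}
step 15: x <- z                       {24,25,26,27,28,29,30,31}
step 16: z <- (z + 3)                 {24,25,26,27,28,29,30,31}
step 17: eval (z < (3 + (lane // 3))) {24,25,26,27,28,29,30,31}
step 18: y <- max((7 * z), min(lane, -3)) {0,1,2,3,4,5,6,7,8,9,10,11,12,13,14,15,16,17,18,19,20,21,22,23,24,25,26,27,28,29,30,31}
step 19: z <- max((z * -8), (x % -3)) {0,1,2,3,4,5,6,7,8,9,10,11,12,13,14,15,16,17,18,19,20,21,22,23,24,25,26,27,28,29,30,31}
step 20: y <- 12                      {0,1,2,3,4,5,6,7,8,9,10,11,12,13,14,15,16,17,18,19,20,21,22,23,24,25,26,27,28,29,30,31}
step 21: y <- y                       {0,1,2,3,4,5,6,7,8,9,10,11,12,13,14,15,16,17,18,19,20,21,22,23,24,25,26,27,28,29,30,31}

Answer: 22 steps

x: 1,1,1,1,1,1,4,4,4,4,4,4,4,4,4,7,7,7,7,7,7,7,7,7,10,10,10,10,10,10,10,10
y: 12,12,12,12,12,12,12,12,12,12,12,12,12,12,12,12,12,12,12,12,12,12,12,12,12,12,12,12,12,12,12,12
z: -2,-2,-2,-2,-2,-2,-2,-2,-2,-2,-2,-2,-2,-2,-2,-2,-2,-2,-2,-2,-2,-2,-2,-2,-2,-2,-2,-2,-2,-2,-2,-2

steps = 22; useful = 524; efficiency = 524/704 = 131/176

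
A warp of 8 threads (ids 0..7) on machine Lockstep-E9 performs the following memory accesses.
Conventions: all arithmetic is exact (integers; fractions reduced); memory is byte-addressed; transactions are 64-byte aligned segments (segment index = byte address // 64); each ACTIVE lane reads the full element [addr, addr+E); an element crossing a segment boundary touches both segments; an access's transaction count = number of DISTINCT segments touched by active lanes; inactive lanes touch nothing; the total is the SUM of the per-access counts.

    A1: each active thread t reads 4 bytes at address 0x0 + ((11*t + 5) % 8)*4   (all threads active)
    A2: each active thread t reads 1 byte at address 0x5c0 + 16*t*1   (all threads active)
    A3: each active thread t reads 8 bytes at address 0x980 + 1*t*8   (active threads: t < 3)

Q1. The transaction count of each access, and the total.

A1: 1 transaction
A2: 2 transactions
A3: 1 transaction

Answer: 1,2,1; total 4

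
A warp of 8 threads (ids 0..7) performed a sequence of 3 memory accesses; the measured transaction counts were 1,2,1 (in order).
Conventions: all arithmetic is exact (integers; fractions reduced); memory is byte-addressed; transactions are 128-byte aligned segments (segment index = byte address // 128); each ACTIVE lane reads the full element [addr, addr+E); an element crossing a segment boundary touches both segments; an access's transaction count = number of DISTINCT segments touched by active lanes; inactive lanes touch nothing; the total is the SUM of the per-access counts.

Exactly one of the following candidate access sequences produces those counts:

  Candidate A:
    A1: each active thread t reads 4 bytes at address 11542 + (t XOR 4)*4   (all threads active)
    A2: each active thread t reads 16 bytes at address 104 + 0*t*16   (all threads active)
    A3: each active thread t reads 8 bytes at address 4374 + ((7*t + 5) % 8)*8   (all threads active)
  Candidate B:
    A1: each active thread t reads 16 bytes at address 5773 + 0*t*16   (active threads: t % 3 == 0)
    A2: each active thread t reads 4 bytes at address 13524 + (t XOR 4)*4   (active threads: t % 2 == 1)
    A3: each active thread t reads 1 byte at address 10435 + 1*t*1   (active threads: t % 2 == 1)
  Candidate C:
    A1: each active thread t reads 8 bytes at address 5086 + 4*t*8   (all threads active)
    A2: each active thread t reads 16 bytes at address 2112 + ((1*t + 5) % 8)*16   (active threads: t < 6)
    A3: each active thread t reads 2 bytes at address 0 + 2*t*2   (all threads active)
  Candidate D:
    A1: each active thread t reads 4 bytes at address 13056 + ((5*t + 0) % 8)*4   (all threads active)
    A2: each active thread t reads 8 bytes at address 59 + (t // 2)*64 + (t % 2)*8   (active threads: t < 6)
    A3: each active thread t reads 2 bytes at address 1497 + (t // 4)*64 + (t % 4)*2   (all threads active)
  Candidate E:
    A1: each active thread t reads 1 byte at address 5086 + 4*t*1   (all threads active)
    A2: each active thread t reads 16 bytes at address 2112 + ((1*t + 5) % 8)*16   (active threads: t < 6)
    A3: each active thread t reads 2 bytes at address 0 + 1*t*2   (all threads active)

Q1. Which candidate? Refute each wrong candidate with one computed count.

A: A2 gives 1 transaction, not 2
B: A2 gives 1 transaction, not 2
C: A1 gives 3 transactions, not 1
D: A3 gives 2 transactions, not 1
E: all counts match (1,2,1)

Answer: E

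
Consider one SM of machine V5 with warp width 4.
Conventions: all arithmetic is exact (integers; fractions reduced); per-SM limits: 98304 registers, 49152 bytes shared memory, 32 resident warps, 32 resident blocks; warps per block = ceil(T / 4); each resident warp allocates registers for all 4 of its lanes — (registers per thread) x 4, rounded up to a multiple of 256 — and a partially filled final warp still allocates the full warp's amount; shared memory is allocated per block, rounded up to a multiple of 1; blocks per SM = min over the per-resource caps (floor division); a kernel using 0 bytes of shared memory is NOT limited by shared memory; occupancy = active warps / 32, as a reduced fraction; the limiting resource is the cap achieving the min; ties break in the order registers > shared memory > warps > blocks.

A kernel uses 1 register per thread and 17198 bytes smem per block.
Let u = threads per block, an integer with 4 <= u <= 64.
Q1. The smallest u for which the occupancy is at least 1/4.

Answer: u = 13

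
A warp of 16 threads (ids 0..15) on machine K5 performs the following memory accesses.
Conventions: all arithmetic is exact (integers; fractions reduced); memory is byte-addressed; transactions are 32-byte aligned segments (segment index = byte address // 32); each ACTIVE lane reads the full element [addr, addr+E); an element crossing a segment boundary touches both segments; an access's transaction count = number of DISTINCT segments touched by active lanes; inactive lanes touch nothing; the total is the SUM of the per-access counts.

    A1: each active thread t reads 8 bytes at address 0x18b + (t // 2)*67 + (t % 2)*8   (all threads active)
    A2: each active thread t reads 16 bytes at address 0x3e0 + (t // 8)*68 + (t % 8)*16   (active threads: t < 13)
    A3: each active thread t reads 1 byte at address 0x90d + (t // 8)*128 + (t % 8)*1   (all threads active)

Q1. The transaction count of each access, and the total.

A1: 13 transactions
A2: 5 transactions
A3: 2 transactions

Answer: 13,5,2; total 20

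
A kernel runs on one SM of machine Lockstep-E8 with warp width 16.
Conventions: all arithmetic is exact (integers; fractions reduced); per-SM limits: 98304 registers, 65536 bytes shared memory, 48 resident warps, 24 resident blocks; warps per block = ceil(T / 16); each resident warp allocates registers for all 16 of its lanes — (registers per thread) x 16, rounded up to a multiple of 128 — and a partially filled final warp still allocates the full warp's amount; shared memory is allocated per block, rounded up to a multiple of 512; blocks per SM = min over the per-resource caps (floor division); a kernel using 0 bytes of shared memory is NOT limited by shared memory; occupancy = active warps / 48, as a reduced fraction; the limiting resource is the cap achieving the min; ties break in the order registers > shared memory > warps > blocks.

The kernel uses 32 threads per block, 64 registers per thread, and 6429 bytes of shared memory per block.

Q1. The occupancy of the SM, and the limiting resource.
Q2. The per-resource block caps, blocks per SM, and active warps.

Answer: occupancy 3/8, limited by shared memory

registers: 48 blocks
shared memory: 9 blocks
warps: 24 blocks
blocks: 24 blocks

Answer: 9 blocks, 18 active warps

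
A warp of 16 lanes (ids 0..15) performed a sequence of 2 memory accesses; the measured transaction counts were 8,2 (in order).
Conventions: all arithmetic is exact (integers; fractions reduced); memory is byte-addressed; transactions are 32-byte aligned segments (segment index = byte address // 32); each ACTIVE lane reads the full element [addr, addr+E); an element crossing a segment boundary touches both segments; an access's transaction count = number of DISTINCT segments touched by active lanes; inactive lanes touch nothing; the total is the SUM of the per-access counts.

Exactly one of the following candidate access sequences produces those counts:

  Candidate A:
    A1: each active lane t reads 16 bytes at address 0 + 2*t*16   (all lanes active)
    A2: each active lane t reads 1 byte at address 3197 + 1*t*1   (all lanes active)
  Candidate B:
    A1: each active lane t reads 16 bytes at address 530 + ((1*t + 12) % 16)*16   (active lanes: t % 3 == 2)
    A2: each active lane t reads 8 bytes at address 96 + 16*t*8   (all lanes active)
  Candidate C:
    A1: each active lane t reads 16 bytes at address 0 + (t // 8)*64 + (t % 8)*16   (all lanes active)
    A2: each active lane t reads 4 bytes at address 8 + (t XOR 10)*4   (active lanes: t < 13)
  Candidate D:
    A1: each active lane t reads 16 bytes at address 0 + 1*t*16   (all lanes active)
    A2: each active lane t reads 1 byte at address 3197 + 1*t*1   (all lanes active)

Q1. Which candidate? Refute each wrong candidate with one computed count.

A: A1 gives 16 transactions, not 8
B: A2 gives 16 transactions, not 2
C: A1 gives 6 transactions, not 8
D: all counts match (8,2)

Answer: D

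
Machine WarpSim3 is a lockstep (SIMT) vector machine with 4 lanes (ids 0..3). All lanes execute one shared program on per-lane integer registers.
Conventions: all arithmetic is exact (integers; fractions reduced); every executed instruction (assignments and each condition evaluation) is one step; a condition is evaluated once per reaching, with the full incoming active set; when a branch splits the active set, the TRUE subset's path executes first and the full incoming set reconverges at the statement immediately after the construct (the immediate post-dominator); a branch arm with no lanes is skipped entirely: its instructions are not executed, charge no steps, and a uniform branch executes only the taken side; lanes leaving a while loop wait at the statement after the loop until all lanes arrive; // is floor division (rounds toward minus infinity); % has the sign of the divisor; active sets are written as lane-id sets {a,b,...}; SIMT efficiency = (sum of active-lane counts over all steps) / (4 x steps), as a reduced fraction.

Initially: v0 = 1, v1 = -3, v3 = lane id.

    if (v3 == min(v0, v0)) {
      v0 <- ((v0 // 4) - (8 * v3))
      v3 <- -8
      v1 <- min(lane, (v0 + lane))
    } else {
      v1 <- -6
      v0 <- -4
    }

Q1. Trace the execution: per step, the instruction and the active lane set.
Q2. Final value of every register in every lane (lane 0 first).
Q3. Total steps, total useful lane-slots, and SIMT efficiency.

step 0: eval (v3 == min(v0, v0))     {0,1,2,3}
step 1: v0 <- ((v0 // 4) - (8 * v3)) {1}
step 2: v3 <- -8                     {1}
step 3: v1 <- min(lane, (v0 + lane)) {1}
step 4: v1 <- -6                     {0,2,3}
step 5: v0 <- -4                     {0,2,3}

Answer: 6 steps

v0: -4,-8,-4,-4
v1: -6,-7,-6,-6
v3: 0,-8,2,3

steps = 6; useful = 13; efficiency = 13/24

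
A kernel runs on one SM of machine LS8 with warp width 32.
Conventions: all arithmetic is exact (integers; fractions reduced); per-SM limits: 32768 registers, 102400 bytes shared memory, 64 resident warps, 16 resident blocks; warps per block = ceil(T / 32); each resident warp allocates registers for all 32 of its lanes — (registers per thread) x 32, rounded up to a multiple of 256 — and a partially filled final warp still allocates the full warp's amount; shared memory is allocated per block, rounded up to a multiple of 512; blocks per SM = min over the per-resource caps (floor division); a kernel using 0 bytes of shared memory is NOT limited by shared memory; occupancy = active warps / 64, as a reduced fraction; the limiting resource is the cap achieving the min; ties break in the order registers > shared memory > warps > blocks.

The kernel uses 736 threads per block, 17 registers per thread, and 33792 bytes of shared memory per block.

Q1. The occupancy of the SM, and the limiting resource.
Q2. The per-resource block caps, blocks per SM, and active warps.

Answer: occupancy 23/64, limited by registers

registers: 1 block
shared memory: 3 blocks
warps: 2 blocks
blocks: 16 blocks

Answer: 1 block, 23 active warps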